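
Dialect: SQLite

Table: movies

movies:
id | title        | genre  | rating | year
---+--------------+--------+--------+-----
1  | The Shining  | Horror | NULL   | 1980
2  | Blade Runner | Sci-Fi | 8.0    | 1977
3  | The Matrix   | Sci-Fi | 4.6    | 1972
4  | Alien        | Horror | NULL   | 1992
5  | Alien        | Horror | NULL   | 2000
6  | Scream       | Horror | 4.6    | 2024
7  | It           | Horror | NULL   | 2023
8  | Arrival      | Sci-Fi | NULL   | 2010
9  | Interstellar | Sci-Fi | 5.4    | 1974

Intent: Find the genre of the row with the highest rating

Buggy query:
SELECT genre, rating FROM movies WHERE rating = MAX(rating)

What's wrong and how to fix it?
Bug: MAX(rating) is an aggregate and cannot be used directly in WHERE

Fix: Wrap MAX in a scalar subquery so WHERE compares against a single value

Corrected query:
SELECT genre, rating FROM movies WHERE rating = (SELECT MAX(rating) FROM movies)

Result:
genre  | rating
-------+-------
Sci-Fi | 8     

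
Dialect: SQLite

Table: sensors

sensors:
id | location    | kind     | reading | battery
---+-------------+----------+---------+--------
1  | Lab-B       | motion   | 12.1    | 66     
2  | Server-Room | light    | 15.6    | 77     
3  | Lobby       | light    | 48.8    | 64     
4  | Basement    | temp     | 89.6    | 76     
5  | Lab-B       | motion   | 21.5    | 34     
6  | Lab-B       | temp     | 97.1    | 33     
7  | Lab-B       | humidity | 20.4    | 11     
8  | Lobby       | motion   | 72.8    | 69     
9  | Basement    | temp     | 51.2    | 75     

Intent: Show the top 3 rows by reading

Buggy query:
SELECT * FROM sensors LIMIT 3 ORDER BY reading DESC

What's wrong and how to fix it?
Bug: ORDER BY cannot follow LIMIT; LIMIT is the final clause

Fix: Swap the clauses: ORDER BY first, then LIMIT

Corrected query:
SELECT * FROM sensors ORDER BY reading DESC LIMIT 3

Result:
id | location | kind   | reading | battery
---+----------+--------+---------+--------
6  | Lab-B    | temp   | 97.1    | 33     
4  | Basement | temp   | 89.6    | 76     
8  | Lobby    | motion | 72.8    | 69     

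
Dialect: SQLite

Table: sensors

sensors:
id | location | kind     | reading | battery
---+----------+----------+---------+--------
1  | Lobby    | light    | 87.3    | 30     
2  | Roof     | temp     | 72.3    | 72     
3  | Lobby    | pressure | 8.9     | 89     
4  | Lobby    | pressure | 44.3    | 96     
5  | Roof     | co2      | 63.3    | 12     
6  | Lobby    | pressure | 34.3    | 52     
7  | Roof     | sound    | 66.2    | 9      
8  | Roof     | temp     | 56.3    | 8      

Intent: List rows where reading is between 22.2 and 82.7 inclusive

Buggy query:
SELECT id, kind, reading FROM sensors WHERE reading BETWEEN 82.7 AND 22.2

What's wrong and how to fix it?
Bug: The bounds are reversed; BETWEEN a AND b requires a <= b to match anything

Fix: Swap the bounds so the smaller value comes first

Corrected query:
SELECT id, kind, reading FROM sensors WHERE reading BETWEEN 22.2 AND 82.7

Result:
id | kind     | reading
---+----------+--------
2  | temp     | 72.3   
4  | pressure | 44.3   
5  | co2      | 63.3   
6  | pressure | 34.3   
7  | sound    | 66.2   
8  | temp     | 56.3   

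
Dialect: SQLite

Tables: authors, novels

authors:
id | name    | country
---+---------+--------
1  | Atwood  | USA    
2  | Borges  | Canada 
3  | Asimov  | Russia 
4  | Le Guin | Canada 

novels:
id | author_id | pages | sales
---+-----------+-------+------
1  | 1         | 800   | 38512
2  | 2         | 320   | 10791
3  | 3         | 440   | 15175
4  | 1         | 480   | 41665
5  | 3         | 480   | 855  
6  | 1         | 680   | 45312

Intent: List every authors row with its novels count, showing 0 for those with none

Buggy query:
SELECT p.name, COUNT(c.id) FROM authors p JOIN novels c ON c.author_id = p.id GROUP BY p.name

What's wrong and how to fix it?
Bug: An inner join excludes parents with zero children

Fix: Switch to LEFT JOIN to retain unmatched parent rows

Corrected query:
SELECT p.name, COUNT(c.id) FROM authors p LEFT JOIN novels c ON c.author_id = p.id GROUP BY p.name

Result:
name    | COUNT(c.id)
--------+------------
Asimov  | 2          
Atwood  | 3          
Borges  | 1          
Le Guin | 0          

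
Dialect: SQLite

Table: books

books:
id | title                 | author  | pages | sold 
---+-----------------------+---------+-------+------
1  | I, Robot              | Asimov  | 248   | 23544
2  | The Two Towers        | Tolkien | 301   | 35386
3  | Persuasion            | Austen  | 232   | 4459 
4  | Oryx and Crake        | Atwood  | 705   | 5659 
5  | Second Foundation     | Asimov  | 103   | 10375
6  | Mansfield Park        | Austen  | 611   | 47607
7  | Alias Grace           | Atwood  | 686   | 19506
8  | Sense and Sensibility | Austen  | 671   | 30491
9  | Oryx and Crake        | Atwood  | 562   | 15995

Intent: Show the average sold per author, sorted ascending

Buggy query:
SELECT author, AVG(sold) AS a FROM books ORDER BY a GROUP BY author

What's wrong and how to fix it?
Bug: ORDER BY appears before GROUP BY; SQL clause order requires GROUP BY first

Fix: Reorder: SELECT … FROM … GROUP BY … ORDER BY …

Corrected query:
SELECT author, AVG(sold) AS a FROM books GROUP BY author ORDER BY a

Result:
author  | a      
--------+--------
Atwood  | 13720  
Asimov  | 16959.5
Austen  | 27519  
Tolkien | 35386  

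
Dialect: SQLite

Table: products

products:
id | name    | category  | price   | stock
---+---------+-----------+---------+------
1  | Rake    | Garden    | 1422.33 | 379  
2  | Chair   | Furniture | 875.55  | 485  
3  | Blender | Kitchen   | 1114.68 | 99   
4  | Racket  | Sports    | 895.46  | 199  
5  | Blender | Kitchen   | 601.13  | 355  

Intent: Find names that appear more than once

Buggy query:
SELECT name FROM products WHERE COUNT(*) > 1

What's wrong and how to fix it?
Bug: COUNT(*) is an aggregate and cannot be used in WHERE

Fix: Group first, then use HAVING for the count condition

Corrected query:
SELECT name FROM products GROUP BY name HAVING COUNT(*) > 1

Result:
name   
-------
Blender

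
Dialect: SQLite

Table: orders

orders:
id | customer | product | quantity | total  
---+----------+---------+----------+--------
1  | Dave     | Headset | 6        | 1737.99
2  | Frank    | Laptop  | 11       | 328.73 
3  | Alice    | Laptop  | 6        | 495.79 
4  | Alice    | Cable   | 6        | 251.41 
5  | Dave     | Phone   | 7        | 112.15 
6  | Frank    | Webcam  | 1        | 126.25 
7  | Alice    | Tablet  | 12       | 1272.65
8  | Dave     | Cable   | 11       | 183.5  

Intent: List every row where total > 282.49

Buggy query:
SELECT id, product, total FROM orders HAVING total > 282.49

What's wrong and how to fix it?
Bug: HAVING filters the output of aggregation, but this query has no GROUP BY and no aggregate functions, so SQLite rejects it (HAVING clause on a non-aggregate query); the condition here is per row

Fix: Use WHERE for row-level filtering

Corrected query:
SELECT id, product, total FROM orders WHERE total > 282.49

Result:
id | product | total  
---+---------+--------
1  | Headset | 1737.99
2  | Laptop  | 328.73 
3  | Laptop  | 495.79 
7  | Tablet  | 1272.65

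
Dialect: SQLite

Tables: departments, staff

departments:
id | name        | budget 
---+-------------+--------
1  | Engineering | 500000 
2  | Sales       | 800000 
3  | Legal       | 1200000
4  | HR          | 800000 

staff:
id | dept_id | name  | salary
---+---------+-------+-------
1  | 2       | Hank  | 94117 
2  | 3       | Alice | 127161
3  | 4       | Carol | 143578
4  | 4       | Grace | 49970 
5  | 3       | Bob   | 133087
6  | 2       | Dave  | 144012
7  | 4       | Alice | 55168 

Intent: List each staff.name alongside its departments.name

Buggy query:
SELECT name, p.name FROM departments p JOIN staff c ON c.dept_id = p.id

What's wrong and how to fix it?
Bug: Both tables have a 'name' column; the unqualified reference is ambiguous

Fix: Prefix ambiguous columns with the table alias

Corrected query:
SELECT c.name, p.name FROM departments p JOIN staff c ON c.dept_id = p.id

Result:
name  | name 
------+------
Hank  | Sales
Alice | Legal
Carol | HR   
Grace | HR   
Bob   | Legal
Dave  | Sales
Alice | HR   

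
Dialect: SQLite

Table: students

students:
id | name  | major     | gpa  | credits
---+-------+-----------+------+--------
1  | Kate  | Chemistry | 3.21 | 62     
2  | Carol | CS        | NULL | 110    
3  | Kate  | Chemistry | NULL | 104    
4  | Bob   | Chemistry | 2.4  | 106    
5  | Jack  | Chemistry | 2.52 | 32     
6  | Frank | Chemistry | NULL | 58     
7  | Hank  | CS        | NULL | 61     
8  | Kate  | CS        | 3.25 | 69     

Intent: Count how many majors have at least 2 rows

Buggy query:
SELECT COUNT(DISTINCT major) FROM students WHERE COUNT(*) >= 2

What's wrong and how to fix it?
Bug: WHERE filters individual rows, not groups, so a group-level COUNT is invalid there

Fix: Use a subquery that GROUPs and filters with HAVING, then count its rows

Corrected query:
SELECT COUNT(*) FROM (SELECT major FROM students GROUP BY major HAVING COUNT(*) >= 2)

Result:
COUNT(*)
--------
2       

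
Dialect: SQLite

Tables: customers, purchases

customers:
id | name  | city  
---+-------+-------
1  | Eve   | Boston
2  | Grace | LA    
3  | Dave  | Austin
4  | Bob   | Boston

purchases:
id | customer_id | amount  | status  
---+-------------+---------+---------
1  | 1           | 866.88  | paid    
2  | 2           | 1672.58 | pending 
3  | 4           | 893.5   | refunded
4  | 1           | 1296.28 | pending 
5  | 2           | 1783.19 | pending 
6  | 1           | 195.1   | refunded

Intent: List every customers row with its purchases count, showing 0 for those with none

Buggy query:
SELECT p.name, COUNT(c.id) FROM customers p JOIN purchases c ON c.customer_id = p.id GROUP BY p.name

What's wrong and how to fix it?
Bug: INNER JOIN drops customers rows that have no matching purchases rows

Fix: Switch to LEFT JOIN to retain unmatched parent rows

Corrected query:
SELECT p.name, COUNT(c.id) FROM customers p LEFT JOIN purchases c ON c.customer_id = p.id GROUP BY p.name

Result:
name  | COUNT(c.id)
------+------------
Bob   | 1          
Dave  | 0          
Eve   | 3          
Grace | 2          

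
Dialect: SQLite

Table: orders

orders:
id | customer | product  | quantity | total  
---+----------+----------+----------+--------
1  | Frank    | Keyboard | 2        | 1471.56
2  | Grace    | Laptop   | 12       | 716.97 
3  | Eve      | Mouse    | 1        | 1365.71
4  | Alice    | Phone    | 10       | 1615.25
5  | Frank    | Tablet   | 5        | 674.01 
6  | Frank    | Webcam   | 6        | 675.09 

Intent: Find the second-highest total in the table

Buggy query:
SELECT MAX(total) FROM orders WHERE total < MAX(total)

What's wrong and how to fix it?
Bug: MAX(total) on the right of the comparison is an aggregate-in-WHERE error

Fix: Put the inner MAX in a scalar subquery

Corrected query:
SELECT MAX(total) FROM orders WHERE total < (SELECT MAX(total) FROM orders)

Result:
MAX(total)
----------
1471.56   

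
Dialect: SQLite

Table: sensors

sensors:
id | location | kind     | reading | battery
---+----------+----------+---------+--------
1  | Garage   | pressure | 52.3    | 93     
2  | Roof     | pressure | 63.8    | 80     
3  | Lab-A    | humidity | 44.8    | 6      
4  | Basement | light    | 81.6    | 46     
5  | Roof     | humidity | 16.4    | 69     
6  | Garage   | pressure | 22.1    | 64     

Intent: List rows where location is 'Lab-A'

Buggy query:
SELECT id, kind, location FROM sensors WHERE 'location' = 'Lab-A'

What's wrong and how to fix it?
Bug: 'location' in single quotes is a string literal, not the column; the comparison is literal-vs-literal and never true

Fix: Reference the column as location without single quotes

Corrected query:
SELECT id, kind, location FROM sensors WHERE location = 'Lab-A'

Result:
id | kind     | location
---+----------+---------
3  | humidity | Lab-A   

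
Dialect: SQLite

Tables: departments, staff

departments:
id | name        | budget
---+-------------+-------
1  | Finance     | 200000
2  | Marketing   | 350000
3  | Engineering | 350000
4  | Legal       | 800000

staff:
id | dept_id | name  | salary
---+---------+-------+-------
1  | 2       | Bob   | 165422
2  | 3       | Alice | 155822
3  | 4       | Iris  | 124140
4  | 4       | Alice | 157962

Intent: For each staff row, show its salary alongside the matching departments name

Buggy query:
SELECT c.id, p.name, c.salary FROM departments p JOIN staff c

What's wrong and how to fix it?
Bug: Missing join condition: each staff row is matched to all departments rows instead of just its own

Fix: Specify the join condition linking the foreign key to the parent id

Corrected query:
SELECT c.id, p.name, c.salary FROM departments p JOIN staff c ON c.dept_id = p.id

Result:
id | name        | salary
---+-------------+-------
1  | Marketing   | 165422
2  | Engineering | 155822
3  | Legal       | 124140
4  | Legal       | 157962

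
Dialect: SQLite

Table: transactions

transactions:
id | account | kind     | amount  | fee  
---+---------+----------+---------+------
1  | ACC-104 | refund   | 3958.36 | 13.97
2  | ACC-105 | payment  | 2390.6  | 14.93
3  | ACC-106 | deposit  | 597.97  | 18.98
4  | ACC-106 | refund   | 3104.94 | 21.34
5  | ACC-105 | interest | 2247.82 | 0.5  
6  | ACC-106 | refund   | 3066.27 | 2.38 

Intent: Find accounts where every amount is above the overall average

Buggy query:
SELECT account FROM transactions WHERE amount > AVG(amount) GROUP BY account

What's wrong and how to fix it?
Bug: WHERE evaluates per row before aggregation, so AVG() is unavailable

Fix: Use a subquery for AVG and a HAVING MIN(...) filter so the condition holds for every row in the group

Corrected query:
SELECT account FROM transactions GROUP BY account HAVING MIN(amount) > (SELECT AVG(amount) FROM transactions)

Result:
account
-------
ACC-104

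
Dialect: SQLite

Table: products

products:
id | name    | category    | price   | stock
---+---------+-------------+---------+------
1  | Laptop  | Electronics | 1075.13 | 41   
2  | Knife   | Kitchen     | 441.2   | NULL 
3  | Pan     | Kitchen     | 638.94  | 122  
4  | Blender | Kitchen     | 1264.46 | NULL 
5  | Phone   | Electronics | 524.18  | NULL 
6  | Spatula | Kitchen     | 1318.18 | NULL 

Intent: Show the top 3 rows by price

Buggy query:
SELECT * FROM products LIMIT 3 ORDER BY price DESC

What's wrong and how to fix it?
Bug: LIMIT must come after ORDER BY

Fix: Sort with ORDER BY, then apply LIMIT

Corrected query:
SELECT * FROM products ORDER BY price DESC LIMIT 3

Result:
id | name    | category    | price   | stock
---+---------+-------------+---------+------
6  | Spatula | Kitchen     | 1318.18 | NULL 
4  | Blender | Kitchen     | 1264.46 | NULL 
1  | Laptop  | Electronics | 1075.13 | 41   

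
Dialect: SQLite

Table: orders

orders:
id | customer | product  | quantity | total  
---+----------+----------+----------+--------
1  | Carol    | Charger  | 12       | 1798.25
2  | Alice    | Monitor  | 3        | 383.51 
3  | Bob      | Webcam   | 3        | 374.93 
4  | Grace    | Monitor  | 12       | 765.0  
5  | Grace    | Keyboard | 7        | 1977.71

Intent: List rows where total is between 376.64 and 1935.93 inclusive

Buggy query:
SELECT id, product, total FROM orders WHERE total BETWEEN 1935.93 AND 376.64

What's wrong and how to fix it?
Bug: BETWEEN expects the lower bound first; with 1935.93 AND 376.64 the range is empty

Fix: Swap the bounds so the smaller value comes first

Corrected query:
SELECT id, product, total FROM orders WHERE total BETWEEN 376.64 AND 1935.93

Result:
id | product | total  
---+---------+--------
1  | Charger | 1798.25
2  | Monitor | 383.51 
4  | Monitor | 765    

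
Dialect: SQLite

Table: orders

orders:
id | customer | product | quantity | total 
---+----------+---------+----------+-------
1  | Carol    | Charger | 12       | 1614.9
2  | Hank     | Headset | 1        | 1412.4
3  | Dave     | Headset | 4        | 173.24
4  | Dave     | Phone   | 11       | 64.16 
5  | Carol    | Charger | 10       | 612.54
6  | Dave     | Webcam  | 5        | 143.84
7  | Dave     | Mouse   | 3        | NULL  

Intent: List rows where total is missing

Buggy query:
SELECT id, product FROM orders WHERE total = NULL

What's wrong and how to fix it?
Bug: '= NULL' is always unknown in SQL three-valued logic, so no rows match

Fix: Replace '= NULL' with 'IS NULL'

Corrected query:
SELECT id, product FROM orders WHERE total IS NULL

Result:
id | product
---+--------
7  | Mouse  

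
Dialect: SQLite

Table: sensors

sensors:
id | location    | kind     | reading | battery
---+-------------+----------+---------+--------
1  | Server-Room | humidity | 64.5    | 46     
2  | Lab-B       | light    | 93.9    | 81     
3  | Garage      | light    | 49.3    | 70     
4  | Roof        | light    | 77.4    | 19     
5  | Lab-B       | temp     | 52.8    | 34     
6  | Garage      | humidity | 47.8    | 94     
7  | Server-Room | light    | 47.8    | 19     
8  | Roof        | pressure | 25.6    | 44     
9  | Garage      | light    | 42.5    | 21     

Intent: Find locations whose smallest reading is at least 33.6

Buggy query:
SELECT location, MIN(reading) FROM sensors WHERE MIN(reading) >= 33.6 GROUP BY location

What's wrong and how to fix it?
Bug: Aggregates like MIN are computed per group after WHERE runs

Fix: Replace WHERE with HAVING after the GROUP BY

Corrected query:
SELECT location, MIN(reading) FROM sensors GROUP BY location HAVING MIN(reading) >= 33.6

Result:
location    | MIN(reading)
------------+-------------
Garage      | 42.5        
Lab-B       | 52.8        
Server-Room | 47.8        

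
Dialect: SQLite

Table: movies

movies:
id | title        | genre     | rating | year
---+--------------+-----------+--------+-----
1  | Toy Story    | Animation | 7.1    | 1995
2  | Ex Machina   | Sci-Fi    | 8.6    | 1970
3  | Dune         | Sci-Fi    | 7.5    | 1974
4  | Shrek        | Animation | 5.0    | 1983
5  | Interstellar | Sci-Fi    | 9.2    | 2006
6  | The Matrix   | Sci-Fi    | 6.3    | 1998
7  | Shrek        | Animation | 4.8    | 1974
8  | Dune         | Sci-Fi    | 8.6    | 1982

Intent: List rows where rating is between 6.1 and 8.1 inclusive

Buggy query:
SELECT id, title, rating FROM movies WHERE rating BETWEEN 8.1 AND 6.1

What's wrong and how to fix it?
Bug: The bounds are reversed; BETWEEN a AND b requires a <= b to match anything

Fix: Write BETWEEN 6.1 AND 8.1

Corrected query:
SELECT id, title, rating FROM movies WHERE rating BETWEEN 6.1 AND 8.1

Result:
id | title      | rating
---+------------+-------
1  | Toy Story  | 7.1   
3  | Dune       | 7.5   
6  | The Matrix | 6.3   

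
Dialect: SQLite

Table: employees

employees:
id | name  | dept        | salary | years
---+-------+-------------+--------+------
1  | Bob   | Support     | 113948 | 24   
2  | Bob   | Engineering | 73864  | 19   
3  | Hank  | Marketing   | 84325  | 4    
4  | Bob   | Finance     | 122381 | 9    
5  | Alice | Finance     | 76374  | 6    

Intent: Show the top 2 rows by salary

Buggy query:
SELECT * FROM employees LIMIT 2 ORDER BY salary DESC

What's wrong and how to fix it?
Bug: ORDER BY cannot follow LIMIT; LIMIT is the final clause

Fix: Swap the clauses: ORDER BY first, then LIMIT

Corrected query:
SELECT * FROM employees ORDER BY salary DESC LIMIT 2

Result:
id | name | dept    | salary | years
---+------+---------+--------+------
4  | Bob  | Finance | 122381 | 9    
1  | Bob  | Support | 113948 | 24   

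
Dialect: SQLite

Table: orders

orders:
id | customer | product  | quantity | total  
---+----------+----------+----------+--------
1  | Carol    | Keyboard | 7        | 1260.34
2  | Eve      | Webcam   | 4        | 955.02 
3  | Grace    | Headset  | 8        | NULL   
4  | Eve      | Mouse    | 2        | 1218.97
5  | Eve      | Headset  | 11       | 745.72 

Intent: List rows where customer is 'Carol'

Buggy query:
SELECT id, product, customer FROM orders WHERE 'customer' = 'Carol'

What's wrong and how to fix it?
Bug: Single quotes denote string literals in SQL; the column name is being compared as a constant string

Fix: Remove the quotes around the column name (or use double quotes for an identifier)

Corrected query:
SELECT id, product, customer FROM orders WHERE customer = 'Carol'

Result:
id | product  | customer
---+----------+---------
1  | Keyboard | Carol   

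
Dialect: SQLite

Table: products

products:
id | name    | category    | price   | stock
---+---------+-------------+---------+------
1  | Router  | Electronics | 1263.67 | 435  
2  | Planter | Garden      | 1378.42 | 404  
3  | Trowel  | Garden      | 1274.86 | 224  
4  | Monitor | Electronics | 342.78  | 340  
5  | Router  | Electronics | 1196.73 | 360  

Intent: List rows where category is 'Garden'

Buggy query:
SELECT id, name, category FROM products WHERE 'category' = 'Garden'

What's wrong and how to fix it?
Bug: 'category' in single quotes is a string literal, not the column; the comparison is literal-vs-literal and never true

Fix: Remove the quotes around the column name (or use double quotes for an identifier)

Corrected query:
SELECT id, name, category FROM products WHERE category = 'Garden'

Result:
id | name    | category
---+---------+---------
2  | Planter | Garden  
3  | Trowel  | Garden  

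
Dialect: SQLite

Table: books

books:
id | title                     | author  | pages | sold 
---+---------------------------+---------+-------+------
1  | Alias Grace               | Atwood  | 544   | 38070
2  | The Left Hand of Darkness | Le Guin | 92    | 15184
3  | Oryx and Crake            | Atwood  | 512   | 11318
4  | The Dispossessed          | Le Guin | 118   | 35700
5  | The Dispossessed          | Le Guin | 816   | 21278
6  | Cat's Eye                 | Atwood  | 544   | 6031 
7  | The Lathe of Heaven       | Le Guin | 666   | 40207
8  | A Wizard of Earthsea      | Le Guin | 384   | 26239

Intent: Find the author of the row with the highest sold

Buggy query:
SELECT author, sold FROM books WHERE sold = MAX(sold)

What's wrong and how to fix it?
Bug: MAX(sold) is an aggregate and cannot be used directly in WHERE

Fix: Use a subquery: WHERE sold = (SELECT MAX(sold) FROM books)

Corrected query:
SELECT author, sold FROM books WHERE sold = (SELECT MAX(sold) FROM books)

Result:
author  | sold 
--------+------
Le Guin | 40207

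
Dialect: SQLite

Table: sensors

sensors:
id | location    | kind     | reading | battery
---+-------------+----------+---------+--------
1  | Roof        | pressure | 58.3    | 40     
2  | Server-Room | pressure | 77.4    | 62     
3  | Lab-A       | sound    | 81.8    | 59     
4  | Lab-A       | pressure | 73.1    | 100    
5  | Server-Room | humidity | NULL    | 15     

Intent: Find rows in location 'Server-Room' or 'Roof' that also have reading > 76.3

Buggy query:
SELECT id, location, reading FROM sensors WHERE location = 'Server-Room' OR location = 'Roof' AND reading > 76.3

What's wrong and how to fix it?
Bug: AND binds tighter than OR, so this parses as location = 'Server-Room' OR (location = 'Roof' AND reading > 76.3)

Fix: Add parentheses around the OR so the AND applies to both alternatives

Corrected query:
SELECT id, location, reading FROM sensors WHERE (location = 'Server-Room' OR location = 'Roof') AND reading > 76.3

Result:
id | location    | reading
---+-------------+--------
2  | Server-Room | 77.4   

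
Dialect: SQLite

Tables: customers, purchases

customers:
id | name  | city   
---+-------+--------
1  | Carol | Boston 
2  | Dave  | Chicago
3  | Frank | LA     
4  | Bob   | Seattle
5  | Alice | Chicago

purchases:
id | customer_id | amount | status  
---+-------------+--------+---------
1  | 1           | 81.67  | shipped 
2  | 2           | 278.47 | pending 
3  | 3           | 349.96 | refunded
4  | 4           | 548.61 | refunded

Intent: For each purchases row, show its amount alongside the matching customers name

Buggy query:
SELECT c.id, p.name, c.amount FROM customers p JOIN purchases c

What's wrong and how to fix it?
Bug: Missing join condition: each purchases row is matched to all customers rows instead of just its own

Fix: Specify the join condition linking the foreign key to the parent id

Corrected query:
SELECT c.id, p.name, c.amount FROM customers p JOIN purchases c ON c.customer_id = p.id

Result:
id | name  | amount
---+-------+-------
1  | Carol | 81.67 
2  | Dave  | 278.47
3  | Frank | 349.96
4  | Bob   | 548.61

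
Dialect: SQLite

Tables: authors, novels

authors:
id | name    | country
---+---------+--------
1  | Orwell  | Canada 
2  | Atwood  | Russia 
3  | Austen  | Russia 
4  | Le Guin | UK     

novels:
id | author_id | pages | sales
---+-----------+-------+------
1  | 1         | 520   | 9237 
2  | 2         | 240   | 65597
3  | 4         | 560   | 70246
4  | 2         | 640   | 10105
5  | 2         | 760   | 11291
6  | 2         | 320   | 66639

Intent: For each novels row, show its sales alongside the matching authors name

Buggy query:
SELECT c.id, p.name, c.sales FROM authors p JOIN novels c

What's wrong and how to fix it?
Bug: JOIN with no ON clause produces a cartesian product; every novels row pairs with every authors row

Fix: Add ON c.author_id = p.id to the JOIN

Corrected query:
SELECT c.id, p.name, c.sales FROM authors p JOIN novels c ON c.author_id = p.id

Result:
id | name    | sales
---+---------+------
1  | Orwell  | 9237 
2  | Atwood  | 65597
3  | Le Guin | 70246
4  | Atwood  | 10105
5  | Atwood  | 11291
6  | Atwood  | 66639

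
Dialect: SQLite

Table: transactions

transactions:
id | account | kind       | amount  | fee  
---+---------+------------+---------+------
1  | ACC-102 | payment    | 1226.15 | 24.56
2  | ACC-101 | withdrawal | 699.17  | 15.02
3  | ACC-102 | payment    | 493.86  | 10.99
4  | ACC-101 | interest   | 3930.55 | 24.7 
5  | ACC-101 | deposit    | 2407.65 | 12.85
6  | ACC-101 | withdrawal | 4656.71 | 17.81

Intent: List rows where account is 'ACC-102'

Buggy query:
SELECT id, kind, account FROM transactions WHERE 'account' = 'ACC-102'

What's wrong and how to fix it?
Bug: 'account' in single quotes is a string literal, not the column; the comparison is literal-vs-literal and never true

Fix: Remove the quotes around the column name (or use double quotes for an identifier)

Corrected query:
SELECT id, kind, account FROM transactions WHERE account = 'ACC-102'

Result:
id | kind    | account
---+---------+--------
1  | payment | ACC-102
3  | payment | ACC-102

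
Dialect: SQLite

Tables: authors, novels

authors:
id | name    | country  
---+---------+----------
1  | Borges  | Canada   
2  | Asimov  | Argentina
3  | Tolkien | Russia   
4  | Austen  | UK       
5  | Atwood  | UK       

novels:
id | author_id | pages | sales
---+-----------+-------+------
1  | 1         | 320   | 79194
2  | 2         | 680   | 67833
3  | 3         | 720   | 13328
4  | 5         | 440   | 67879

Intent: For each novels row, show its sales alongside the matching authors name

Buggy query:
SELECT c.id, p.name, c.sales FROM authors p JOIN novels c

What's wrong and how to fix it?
Bug: JOIN with no ON clause produces a cartesian product; every novels row pairs with every authors row

Fix: Add ON c.author_id = p.id to the JOIN

Corrected query:
SELECT c.id, p.name, c.sales FROM authors p JOIN novels c ON c.author_id = p.id

Result:
id | name    | sales
---+---------+------
1  | Borges  | 79194
2  | Asimov  | 67833
3  | Tolkien | 13328
4  | Atwood  | 67879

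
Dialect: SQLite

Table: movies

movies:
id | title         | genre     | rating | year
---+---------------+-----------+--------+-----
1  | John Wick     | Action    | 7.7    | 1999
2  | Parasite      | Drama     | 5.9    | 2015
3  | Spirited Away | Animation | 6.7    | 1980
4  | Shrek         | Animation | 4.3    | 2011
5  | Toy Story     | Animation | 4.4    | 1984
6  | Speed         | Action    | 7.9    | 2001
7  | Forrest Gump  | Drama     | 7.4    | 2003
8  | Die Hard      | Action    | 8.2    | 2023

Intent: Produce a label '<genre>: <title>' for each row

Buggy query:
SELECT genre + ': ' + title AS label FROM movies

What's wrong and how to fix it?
Bug: '+' is numeric addition; on text columns SQLite converts them to 0 instead of concatenating

Fix: Replace + with || to concatenate text

Corrected query:
SELECT genre || ': ' || title AS label FROM movies

Result:
label                   
------------------------
Action: John Wick       
Drama: Parasite         
Animation: Spirited Away
Animation: Shrek        
Animation: Toy Story    
Action: Speed           
Drama: Forrest Gump     
Action: Die Hard        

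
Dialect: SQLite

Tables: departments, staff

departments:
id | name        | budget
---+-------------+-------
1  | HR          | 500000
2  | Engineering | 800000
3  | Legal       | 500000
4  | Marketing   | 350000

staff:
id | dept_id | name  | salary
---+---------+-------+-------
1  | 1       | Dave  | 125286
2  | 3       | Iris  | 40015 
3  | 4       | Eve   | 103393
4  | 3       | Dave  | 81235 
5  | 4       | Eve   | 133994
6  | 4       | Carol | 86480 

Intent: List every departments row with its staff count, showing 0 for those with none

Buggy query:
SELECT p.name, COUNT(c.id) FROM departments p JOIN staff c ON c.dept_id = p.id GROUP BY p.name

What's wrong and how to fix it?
Bug: An inner join excludes parents with zero children

Fix: Switch to LEFT JOIN to retain unmatched parent rows

Corrected query:
SELECT p.name, COUNT(c.id) FROM departments p LEFT JOIN staff c ON c.dept_id = p.id GROUP BY p.name

Result:
name        | COUNT(c.id)
------------+------------
Engineering | 0          
HR          | 1          
Legal       | 2          
Marketing   | 3          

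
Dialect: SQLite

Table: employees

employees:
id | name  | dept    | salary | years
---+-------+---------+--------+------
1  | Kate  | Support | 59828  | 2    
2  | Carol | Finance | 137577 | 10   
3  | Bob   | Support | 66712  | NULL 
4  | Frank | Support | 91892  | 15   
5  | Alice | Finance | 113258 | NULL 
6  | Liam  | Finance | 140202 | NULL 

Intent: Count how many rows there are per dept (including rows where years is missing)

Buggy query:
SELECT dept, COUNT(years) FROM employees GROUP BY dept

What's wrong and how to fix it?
Bug: COUNT(years) skips NULLs, so groups with missing years are undercounted

Fix: Use COUNT(*) to count all rows regardless of NULL

Corrected query:
SELECT dept, COUNT(*) FROM employees GROUP BY dept

Result:
dept    | COUNT(*)
--------+---------
Finance | 3       
Support | 3       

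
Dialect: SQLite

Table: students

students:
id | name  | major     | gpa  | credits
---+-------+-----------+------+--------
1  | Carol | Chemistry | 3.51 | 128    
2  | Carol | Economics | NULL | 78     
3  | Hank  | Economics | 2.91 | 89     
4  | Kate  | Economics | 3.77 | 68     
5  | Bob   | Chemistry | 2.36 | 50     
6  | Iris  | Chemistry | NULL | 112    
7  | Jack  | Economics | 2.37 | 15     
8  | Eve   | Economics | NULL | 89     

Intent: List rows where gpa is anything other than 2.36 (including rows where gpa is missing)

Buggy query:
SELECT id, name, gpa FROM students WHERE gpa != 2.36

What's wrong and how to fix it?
Bug: Inequality against NULL is unknown, not true; rows with NULL are dropped

Fix: Handle NULL separately with IS NULL alongside the inequality

Corrected query:
SELECT id, name, gpa FROM students WHERE gpa != 2.36 OR gpa IS NULL

Result:
id | name  | gpa 
---+-------+-----
1  | Carol | 3.51
2  | Carol | NULL
3  | Hank  | 2.91
4  | Kate  | 3.77
6  | Iris  | NULL
7  | Jack  | 2.37
8  | Eve   | NULL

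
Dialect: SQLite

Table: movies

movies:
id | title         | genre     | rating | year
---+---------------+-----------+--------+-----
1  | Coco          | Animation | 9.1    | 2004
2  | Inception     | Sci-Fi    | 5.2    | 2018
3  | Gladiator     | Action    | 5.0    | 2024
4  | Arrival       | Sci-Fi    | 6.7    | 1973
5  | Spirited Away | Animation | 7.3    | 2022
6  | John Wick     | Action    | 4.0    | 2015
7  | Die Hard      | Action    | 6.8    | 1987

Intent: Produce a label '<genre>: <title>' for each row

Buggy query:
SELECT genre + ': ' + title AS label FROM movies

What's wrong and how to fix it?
Bug: '+' is numeric addition; on text columns SQLite converts them to 0 instead of concatenating

Fix: Use the || operator for string concatenation

Corrected query:
SELECT genre || ': ' || title AS label FROM movies

Result:
label                   
------------------------
Animation: Coco         
Sci-Fi: Inception       
Action: Gladiator       
Sci-Fi: Arrival         
Animation: Spirited Away
Action: John Wick       
Action: Die Hard        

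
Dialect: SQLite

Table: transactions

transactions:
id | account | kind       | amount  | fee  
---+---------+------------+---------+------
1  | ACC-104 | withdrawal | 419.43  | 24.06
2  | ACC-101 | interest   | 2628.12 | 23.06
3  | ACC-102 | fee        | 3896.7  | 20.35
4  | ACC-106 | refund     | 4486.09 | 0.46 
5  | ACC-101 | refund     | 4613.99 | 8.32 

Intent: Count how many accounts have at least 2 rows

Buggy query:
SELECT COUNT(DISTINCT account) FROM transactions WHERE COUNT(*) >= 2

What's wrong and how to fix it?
Bug: WHERE filters individual rows, not groups, so a group-level COUNT is invalid there

Fix: Group first with HAVING COUNT(*) >= 2, then COUNT the resulting groups

Corrected query:
SELECT COUNT(*) FROM (SELECT account FROM transactions GROUP BY account HAVING COUNT(*) >= 2)

Result:
COUNT(*)
--------
1       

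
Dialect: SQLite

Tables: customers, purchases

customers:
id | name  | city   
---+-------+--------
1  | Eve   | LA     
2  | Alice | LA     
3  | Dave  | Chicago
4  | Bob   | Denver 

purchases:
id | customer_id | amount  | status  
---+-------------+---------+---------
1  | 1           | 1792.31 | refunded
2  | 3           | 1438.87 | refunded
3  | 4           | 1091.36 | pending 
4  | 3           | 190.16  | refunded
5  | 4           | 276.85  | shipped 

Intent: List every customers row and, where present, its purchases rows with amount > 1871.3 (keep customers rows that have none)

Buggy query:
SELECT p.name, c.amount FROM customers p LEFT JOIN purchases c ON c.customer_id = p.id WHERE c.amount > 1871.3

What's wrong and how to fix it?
Bug: Filtering c.amount in WHERE discards the NULL rows produced by LEFT JOIN, turning it into an inner join

Fix: Put 'c.amount > 1871.3' in the JOIN's ON clause instead of WHERE

Corrected query:
SELECT p.name, c.amount FROM customers p LEFT JOIN purchases c ON c.customer_id = p.id AND c.amount > 1871.3

Result:
name  | amount
------+-------
Eve   | NULL  
Alice | NULL  
Dave  | NULL  
Bob   | NULL  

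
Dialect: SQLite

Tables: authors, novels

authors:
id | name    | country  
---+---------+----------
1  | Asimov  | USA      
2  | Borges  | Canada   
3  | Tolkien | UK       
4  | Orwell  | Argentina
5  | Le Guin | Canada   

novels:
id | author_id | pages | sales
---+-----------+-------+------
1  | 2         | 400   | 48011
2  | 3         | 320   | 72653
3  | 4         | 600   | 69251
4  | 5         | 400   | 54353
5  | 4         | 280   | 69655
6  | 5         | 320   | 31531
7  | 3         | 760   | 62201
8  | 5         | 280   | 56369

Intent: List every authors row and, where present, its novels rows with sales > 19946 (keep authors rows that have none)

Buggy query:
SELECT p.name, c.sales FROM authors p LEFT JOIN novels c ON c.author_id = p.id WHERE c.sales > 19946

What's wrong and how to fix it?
Bug: Filtering c.sales in WHERE discards the NULL rows produced by LEFT JOIN, turning it into an inner join

Fix: Move the right-table condition into the ON clause so unmatched parents are kept

Corrected query:
SELECT p.name, c.sales FROM authors p LEFT JOIN novels c ON c.author_id = p.id AND c.sales > 19946

Result:
name    | sales
--------+------
Asimov  | NULL 
Borges  | 48011
Tolkien | 62201
Tolkien | 72653
Orwell  | 69251
Orwell  | 69655
Le Guin | 31531
Le Guin | 54353
Le Guin | 56369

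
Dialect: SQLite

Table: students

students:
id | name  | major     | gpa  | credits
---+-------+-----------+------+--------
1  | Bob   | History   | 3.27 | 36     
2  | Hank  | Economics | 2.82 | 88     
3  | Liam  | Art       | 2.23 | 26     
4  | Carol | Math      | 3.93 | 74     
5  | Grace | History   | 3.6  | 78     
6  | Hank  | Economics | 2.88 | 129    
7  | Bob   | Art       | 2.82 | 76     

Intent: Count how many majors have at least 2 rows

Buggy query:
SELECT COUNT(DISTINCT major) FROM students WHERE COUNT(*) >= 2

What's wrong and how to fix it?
Bug: WHERE filters individual rows, not groups, so a group-level COUNT is invalid there

Fix: Group first with HAVING COUNT(*) >= 2, then COUNT the resulting groups

Corrected query:
SELECT COUNT(*) FROM (SELECT major FROM students GROUP BY major HAVING COUNT(*) >= 2)

Result:
COUNT(*)
--------
3       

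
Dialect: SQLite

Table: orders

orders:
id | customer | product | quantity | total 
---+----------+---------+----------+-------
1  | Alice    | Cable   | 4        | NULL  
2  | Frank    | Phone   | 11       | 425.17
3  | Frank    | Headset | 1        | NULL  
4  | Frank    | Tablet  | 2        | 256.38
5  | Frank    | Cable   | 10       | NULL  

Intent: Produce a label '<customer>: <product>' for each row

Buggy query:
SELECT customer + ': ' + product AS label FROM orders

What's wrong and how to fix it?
Bug: '+' is numeric addition; on text columns SQLite converts them to 0 instead of concatenating

Fix: Use the || operator for string concatenation

Corrected query:
SELECT customer || ': ' || product AS label FROM orders

Result:
label         
--------------
Alice: Cable  
Frank: Phone  
Frank: Headset
Frank: Tablet 
Frank: Cable  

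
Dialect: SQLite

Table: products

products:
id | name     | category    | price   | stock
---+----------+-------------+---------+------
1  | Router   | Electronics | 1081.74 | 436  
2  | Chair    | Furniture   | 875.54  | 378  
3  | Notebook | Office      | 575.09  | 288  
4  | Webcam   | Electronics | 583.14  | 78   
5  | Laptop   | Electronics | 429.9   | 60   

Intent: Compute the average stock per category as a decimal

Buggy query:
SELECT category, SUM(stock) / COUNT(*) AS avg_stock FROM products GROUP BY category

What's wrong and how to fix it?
Bug: SUM(stock) and COUNT(*) are both integers; the division truncates the fractional part

Fix: Cast one side to REAL so the division keeps the fractional part

Corrected query:
SELECT category, SUM(stock) * 1.0 / COUNT(*) AS avg_stock FROM products GROUP BY category

Result:
category    | avg_stock 
------------+-----------
Electronics | 191.333333
Furniture   | 378       
Office      | 288       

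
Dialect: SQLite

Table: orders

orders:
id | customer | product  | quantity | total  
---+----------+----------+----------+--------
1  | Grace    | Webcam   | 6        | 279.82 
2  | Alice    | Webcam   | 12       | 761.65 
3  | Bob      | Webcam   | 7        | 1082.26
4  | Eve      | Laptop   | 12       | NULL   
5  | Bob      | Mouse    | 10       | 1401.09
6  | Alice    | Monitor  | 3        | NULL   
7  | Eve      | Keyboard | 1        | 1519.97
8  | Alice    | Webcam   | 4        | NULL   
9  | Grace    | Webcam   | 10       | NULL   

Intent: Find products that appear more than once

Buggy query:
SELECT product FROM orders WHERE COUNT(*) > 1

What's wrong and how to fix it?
Bug: COUNT(*) is an aggregate and cannot be used in WHERE

Fix: GROUP BY product, then filter groups with HAVING COUNT(*) > 1

Corrected query:
SELECT product FROM orders GROUP BY product HAVING COUNT(*) > 1

Result:
product
-------
Webcam 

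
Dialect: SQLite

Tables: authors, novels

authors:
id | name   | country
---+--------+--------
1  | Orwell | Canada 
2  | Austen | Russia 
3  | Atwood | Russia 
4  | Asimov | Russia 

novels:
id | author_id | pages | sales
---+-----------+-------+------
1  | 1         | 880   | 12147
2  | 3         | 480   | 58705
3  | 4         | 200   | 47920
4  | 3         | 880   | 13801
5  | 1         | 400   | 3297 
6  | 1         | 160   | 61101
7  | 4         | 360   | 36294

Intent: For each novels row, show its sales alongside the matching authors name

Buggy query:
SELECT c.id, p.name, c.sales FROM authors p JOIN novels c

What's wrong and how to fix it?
Bug: Missing join condition: each novels row is matched to all authors rows instead of just its own

Fix: Specify the join condition linking the foreign key to the parent id

Corrected query:
SELECT c.id, p.name, c.sales FROM authors p JOIN novels c ON c.author_id = p.id

Result:
id | name   | sales
---+--------+------
1  | Orwell | 12147
2  | Atwood | 58705
3  | Asimov | 47920
4  | Atwood | 13801
5  | Orwell | 3297 
6  | Orwell | 61101
7  | Asimov | 36294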